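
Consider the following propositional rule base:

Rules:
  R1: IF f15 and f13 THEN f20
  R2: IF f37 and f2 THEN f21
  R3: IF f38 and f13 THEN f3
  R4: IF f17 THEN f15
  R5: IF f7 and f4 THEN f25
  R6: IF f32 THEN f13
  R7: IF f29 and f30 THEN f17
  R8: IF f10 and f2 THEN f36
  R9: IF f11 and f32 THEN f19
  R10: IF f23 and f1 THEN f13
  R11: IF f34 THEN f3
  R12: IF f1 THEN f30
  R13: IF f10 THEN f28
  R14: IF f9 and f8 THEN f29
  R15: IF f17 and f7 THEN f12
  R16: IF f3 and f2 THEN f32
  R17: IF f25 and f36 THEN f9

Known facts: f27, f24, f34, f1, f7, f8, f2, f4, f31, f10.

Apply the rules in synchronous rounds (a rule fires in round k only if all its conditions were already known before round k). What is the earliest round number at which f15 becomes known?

[1] R5 [IF f7 and f4 THEN f25]; R8 [IF f10 and f2 THEN f36]; R11 [IF f34 THEN f3]; R12 [IF f1 THEN f30]; R13 [IF f10 THEN f28]. ⇒ new: f25, f36, f3, f30, f28.
[2] R16 [IF f3 and f2 THEN f32]; R17 [IF f25 and f36 THEN f9]. ⇒ new: f32, f9.
[3] R6 [IF f32 THEN f13]; R14 [IF f9 and f8 THEN f29]. ⇒ new: f13, f29.
[4] R7 [IF f29 and f30 THEN f17]. ⇒ new: f17.
[5] R4 [IF f17 THEN f15]; R15 [IF f17 and f7 THEN f12]. ⇒ new: f15, f12.
f15 first appears in round 5.

5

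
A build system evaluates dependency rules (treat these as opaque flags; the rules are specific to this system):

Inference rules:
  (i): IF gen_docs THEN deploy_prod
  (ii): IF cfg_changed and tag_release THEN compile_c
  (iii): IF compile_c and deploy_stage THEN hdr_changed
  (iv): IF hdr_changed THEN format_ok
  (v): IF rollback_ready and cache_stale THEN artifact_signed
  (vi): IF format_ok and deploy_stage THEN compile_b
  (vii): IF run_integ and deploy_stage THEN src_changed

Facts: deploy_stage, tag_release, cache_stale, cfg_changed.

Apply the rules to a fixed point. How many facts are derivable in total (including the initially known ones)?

8

[1] (ii) [IF cfg_changed and tag_release THEN compile_c]. ⇒ new: compile_c.
[2] (iii) [IF compile_c and deploy_stage THEN hdr_changed]. ⇒ new: hdr_changed.
[3] (iv) [IF hdr_changed THEN format_ok]. ⇒ new: format_ok.
[4] (vi) [IF format_ok and deploy_stage THEN compile_b]. ⇒ new: compile_b.
Closure: {cache_stale, cfg_changed, compile_b, compile_c, deploy_stage, format_ok, hdr_changed, tag_release} — 8 facts.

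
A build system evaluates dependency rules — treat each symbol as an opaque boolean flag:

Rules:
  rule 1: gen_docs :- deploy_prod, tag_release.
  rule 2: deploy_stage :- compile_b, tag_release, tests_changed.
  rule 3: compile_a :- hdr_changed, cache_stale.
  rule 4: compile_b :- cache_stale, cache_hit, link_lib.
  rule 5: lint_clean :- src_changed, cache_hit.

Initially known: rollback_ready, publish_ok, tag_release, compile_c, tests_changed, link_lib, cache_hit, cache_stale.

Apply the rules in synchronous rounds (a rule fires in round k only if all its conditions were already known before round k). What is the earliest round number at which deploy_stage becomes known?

Round 1 — rule 4, derive compile_b.
Round 2 — rule 2, derive deploy_stage.
deploy_stage first appears in round 2.

2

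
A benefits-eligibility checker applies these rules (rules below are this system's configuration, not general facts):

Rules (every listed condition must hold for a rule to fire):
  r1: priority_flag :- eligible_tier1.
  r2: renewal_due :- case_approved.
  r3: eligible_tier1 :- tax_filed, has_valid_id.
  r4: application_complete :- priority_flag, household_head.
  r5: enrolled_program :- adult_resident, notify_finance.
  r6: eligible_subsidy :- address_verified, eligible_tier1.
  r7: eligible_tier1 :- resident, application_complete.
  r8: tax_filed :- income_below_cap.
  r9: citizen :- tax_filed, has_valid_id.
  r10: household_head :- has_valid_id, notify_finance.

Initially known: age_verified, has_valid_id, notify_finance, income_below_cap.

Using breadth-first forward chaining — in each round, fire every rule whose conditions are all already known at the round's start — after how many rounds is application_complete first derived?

4

Round 1: r8 [tax_filed :- income_below_cap.]; r10 [household_head :- has_valid_id, notify_finance.]. New: tax_filed, household_head.
Round 2: r3 [eligible_tier1 :- tax_filed, has_valid_id.]; r9 [citizen :- tax_filed, has_valid_id.]. New: eligible_tier1, citizen.
Round 3: r1 [priority_flag :- eligible_tier1.]. New: priority_flag.
Round 4: r4 [application_complete :- priority_flag, household_head.]. New: application_complete.
application_complete first appears in round 4.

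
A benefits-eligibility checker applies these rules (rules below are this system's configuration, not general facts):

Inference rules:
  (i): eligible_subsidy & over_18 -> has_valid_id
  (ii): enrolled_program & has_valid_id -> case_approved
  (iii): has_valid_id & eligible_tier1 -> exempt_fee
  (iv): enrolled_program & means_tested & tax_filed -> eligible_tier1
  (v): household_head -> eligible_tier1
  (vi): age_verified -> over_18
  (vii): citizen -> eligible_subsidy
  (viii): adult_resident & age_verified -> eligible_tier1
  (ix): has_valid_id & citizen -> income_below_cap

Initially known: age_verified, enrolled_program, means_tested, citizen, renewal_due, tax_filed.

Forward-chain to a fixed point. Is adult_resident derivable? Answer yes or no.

no

Round 1 — (iv), (vi), (vii), derive eligible_tier1, over_18, eligible_subsidy.
Round 2 — (i), derive has_valid_id.
Round 3 — (ii), (iii), (ix), derive case_approved, exempt_fee, income_below_cap.
Fixed point reached. No rule has adult_resident as a consequent, and it is not given.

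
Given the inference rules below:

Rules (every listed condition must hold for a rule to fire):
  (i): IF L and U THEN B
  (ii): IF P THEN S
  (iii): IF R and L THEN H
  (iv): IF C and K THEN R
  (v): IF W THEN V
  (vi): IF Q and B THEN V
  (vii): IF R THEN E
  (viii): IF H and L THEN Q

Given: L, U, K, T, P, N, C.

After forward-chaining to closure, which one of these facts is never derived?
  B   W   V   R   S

Round 1: (i) [IF L and U THEN B]; (ii) [IF P THEN S]; (iv) [IF C and K THEN R]. New: B, S, R.
Round 2: (iii) [IF R and L THEN H]; (vii) [IF R THEN E]. New: H, E.
Round 3: (viii) [IF H and L THEN Q]. New: Q.
Round 4: (vi) [IF Q and B THEN V]. New: V.
Derived: R (round 1), B (round 1), S (round 1), V (round 4). W never appears in any round.

W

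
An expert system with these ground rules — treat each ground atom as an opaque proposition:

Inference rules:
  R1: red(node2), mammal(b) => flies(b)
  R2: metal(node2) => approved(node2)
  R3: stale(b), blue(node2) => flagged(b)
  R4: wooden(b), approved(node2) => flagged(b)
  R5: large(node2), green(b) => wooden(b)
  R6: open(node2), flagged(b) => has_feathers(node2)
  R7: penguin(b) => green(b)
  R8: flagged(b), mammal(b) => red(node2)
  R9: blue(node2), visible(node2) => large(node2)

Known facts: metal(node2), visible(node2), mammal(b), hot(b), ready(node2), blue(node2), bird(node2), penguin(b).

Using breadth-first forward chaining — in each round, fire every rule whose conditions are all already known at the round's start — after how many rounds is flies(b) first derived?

5

[1] R2 [metal(node2) => approved(node2)]; R7 [penguin(b) => green(b)]; R9 [blue(node2), visible(node2) => large(node2)]. ⇒ new: approved(node2), green(b), large(node2).
[2] R5 [large(node2), green(b) => wooden(b)]. ⇒ new: wooden(b).
[3] R4 [wooden(b), approved(node2) => flagged(b)]. ⇒ new: flagged(b).
[4] R8 [flagged(b), mammal(b) => red(node2)]. ⇒ new: red(node2).
[5] R1 [red(node2), mammal(b) => flies(b)]. ⇒ new: flies(b).
flies(b) first appears in round 5.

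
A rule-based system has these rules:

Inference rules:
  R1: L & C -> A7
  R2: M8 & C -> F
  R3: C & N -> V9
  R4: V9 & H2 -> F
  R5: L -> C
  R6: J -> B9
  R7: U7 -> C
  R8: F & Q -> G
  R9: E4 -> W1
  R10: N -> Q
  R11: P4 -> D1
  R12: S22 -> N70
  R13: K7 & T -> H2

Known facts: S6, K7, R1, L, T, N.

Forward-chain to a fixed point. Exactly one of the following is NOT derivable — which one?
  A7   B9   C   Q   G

B9

Round 1 fires R5, R10, R13, giving C, Q, H2.
Round 2 fires R1, R3, giving A7, V9.
Round 3 fires R4, giving F.
Round 4 fires R8, giving G.
Derived: C (round 1), G (round 4), Q (round 1), A7 (round 2). B9 never appears in any round.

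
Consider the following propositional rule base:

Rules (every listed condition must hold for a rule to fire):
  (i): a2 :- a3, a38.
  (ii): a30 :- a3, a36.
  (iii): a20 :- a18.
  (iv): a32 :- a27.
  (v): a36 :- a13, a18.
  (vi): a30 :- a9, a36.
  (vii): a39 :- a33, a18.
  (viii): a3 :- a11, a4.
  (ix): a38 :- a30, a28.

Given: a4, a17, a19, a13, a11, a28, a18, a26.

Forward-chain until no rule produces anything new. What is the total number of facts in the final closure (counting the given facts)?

14

Round 1: (iii) [a20 :- a18.]; (v) [a36 :- a13, a18.]; (viii) [a3 :- a11, a4.]. Adds a20, a36, a3.
Round 2: (ii) [a30 :- a3, a36.]. Adds a30.
Round 3: (ix) [a38 :- a30, a28.]. Adds a38.
Round 4: (i) [a2 :- a3, a38.]. Adds a2.
Closure: {a11, a13, a17, a18, a19, a2, a20, a26, a28, a3, a30, a36, a38, a4} — 14 facts.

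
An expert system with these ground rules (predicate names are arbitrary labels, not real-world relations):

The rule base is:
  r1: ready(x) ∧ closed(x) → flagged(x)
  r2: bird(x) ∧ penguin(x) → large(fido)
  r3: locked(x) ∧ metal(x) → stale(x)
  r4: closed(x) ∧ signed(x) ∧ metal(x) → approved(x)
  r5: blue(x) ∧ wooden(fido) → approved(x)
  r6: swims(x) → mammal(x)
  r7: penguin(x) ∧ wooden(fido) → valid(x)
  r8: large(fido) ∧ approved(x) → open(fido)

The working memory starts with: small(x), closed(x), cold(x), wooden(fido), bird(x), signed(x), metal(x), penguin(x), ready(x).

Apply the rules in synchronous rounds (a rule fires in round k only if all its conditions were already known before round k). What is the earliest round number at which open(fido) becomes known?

[1] r1 [ready(x) ∧ closed(x) → flagged(x)]; r2 [bird(x) ∧ penguin(x) → large(fido)]; r4 [closed(x) ∧ signed(x) ∧ metal(x) → approved(x)]; r7 [penguin(x) ∧ wooden(fido) → valid(x)]. ⇒ new: flagged(x), large(fido), approved(x), valid(x).
[2] r8 [large(fido) ∧ approved(x) → open(fido)]. ⇒ new: open(fido).
open(fido) first appears in round 2.

2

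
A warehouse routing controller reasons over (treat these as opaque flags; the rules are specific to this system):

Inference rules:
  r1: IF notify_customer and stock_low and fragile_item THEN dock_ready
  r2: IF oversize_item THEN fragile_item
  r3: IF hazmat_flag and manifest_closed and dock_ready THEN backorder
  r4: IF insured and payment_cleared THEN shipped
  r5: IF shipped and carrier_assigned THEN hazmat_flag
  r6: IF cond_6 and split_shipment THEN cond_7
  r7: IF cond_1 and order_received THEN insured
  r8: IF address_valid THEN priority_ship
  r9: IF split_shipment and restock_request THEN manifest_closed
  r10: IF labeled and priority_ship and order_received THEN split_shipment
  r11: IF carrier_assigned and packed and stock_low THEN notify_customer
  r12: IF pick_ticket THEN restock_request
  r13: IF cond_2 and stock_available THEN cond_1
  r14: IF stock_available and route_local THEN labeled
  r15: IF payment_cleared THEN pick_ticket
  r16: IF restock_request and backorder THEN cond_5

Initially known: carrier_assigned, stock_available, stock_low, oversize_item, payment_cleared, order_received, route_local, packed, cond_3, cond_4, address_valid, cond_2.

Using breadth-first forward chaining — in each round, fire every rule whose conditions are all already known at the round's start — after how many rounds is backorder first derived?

Round 1: r2 [IF oversize_item THEN fragile_item]; r8 [IF address_valid THEN priority_ship]; r11 [IF carrier_assigned and packed and stock_low THEN notify_customer]; r13 [IF cond_2 and stock_available THEN cond_1]; r14 [IF stock_available and route_local THEN labeled]; r15 [IF payment_cleared THEN pick_ticket]. New: fragile_item, priority_ship, notify_customer, cond_1, labeled, pick_ticket.
Round 2: r1 [IF notify_customer and stock_low and fragile_item THEN dock_ready]; r7 [IF cond_1 and order_received THEN insured]; r10 [IF labeled and priority_ship and order_received THEN split_shipment]; r12 [IF pick_ticket THEN restock_request]. New: dock_ready, insured, split_shipment, restock_request.
Round 3: r4 [IF insured and payment_cleared THEN shipped]; r9 [IF split_shipment and restock_request THEN manifest_closed]. New: shipped, manifest_closed.
Round 4: r5 [IF shipped and carrier_assigned THEN hazmat_flag]. New: hazmat_flag.
Round 5: r3 [IF hazmat_flag and manifest_closed and dock_ready THEN backorder]. New: backorder.
backorder first appears in round 5.

5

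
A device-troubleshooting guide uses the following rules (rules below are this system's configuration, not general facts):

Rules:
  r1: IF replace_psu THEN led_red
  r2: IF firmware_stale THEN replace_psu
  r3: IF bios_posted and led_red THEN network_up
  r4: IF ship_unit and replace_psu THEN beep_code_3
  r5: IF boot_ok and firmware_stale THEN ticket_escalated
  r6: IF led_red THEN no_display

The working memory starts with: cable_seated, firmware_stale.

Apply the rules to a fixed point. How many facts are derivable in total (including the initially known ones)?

[1] r2 [IF firmware_stale THEN replace_psu]. ⇒ new: replace_psu.
[2] r1 [IF replace_psu THEN led_red]. ⇒ new: led_red.
[3] r6 [IF led_red THEN no_display]. ⇒ new: no_display.
Closure: {cable_seated, firmware_stale, led_red, no_display, replace_psu} — 5 facts.

5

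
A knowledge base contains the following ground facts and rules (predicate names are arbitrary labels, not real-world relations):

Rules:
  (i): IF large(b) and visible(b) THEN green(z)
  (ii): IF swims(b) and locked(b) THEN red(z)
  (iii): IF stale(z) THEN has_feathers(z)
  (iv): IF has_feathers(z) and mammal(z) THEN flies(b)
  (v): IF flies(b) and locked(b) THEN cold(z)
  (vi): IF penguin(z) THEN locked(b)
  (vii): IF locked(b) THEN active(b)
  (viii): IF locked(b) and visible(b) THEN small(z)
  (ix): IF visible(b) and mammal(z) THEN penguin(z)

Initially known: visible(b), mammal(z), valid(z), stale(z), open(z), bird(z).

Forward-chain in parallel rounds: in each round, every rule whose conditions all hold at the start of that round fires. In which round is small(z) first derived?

3

Round 1: (iii) [IF stale(z) THEN has_feathers(z)]; (ix) [IF visible(b) and mammal(z) THEN penguin(z)]. New: has_feathers(z), penguin(z).
Round 2: (iv) [IF has_feathers(z) and mammal(z) THEN flies(b)]; (vi) [IF penguin(z) THEN locked(b)]. New: flies(b), locked(b).
Round 3: (v) [IF flies(b) and locked(b) THEN cold(z)]; (vii) [IF locked(b) THEN active(b)]; (viii) [IF locked(b) and visible(b) THEN small(z)]. New: cold(z), active(b), small(z).
small(z) first appears in round 3.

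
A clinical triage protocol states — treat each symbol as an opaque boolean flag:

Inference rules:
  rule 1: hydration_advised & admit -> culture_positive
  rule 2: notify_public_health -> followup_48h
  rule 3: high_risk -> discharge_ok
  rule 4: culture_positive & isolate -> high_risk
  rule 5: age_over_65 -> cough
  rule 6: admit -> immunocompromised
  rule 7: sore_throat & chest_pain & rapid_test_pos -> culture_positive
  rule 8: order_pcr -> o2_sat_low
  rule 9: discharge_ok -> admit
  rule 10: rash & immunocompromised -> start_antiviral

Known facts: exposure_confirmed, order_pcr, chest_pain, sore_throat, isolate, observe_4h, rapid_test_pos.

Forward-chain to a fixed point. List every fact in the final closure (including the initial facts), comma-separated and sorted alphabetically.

admit, chest_pain, culture_positive, discharge_ok, exposure_confirmed, high_risk, immunocompromised, isolate, o2_sat_low, observe_4h, order_pcr, rapid_test_pos, sore_throat

[1] rule 7 [sore_throat & chest_pain & rapid_test_pos -> culture_positive]; rule 8 [order_pcr -> o2_sat_low]. ⇒ new: culture_positive, o2_sat_low.
[2] rule 4 [culture_positive & isolate -> high_risk]. ⇒ new: high_risk.
[3] rule 3 [high_risk -> discharge_ok]. ⇒ new: discharge_ok.
[4] rule 9 [discharge_ok -> admit]. ⇒ new: admit.
[5] rule 6 [admit -> immunocompromised]. ⇒ new: immunocompromised.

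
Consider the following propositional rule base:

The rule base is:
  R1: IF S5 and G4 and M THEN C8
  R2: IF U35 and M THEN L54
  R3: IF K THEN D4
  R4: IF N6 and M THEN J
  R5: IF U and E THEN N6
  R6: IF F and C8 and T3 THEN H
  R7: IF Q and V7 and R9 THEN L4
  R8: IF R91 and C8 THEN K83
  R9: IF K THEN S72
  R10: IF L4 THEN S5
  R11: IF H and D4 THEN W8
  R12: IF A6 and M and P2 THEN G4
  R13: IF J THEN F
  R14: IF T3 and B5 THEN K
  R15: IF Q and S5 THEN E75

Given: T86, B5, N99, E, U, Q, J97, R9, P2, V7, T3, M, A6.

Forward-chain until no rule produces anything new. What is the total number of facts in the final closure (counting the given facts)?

[1] R5 [IF U and E THEN N6]; R7 [IF Q and V7 and R9 THEN L4]; R12 [IF A6 and M and P2 THEN G4]; R14 [IF T3 and B5 THEN K]. ⇒ new: N6, L4, G4, K.
[2] R3 [IF K THEN D4]; R4 [IF N6 and M THEN J]; R9 [IF K THEN S72]; R10 [IF L4 THEN S5]. ⇒ new: D4, J, S72, S5.
[3] R1 [IF S5 and G4 and M THEN C8]; R13 [IF J THEN F]; R15 [IF Q and S5 THEN E75]. ⇒ new: C8, F, E75.
[4] R6 [IF F and C8 and T3 THEN H]. ⇒ new: H.
[5] R11 [IF H and D4 THEN W8]. ⇒ new: W8.
Closure: {A6, B5, C8, D4, E, E75, F, G4, H, J, J97, K, L4, M, N6, N99, P2, Q, R9, S5, S72, T3, T86, U, V7, W8} — 26 facts.

26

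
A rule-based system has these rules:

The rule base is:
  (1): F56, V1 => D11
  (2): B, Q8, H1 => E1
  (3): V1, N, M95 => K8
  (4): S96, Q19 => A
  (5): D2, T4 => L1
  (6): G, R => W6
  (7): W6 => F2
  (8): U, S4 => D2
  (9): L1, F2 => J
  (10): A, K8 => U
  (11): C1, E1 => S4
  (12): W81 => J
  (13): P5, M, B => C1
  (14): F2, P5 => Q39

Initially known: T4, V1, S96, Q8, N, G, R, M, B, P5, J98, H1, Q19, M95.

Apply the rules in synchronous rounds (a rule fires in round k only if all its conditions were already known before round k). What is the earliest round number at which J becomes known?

5

Round 1: (2) [B, Q8, H1 => E1]; (3) [V1, N, M95 => K8]; (4) [S96, Q19 => A]; (6) [G, R => W6]; (13) [P5, M, B => C1]. New: E1, K8, A, W6, C1.
Round 2: (7) [W6 => F2]; (10) [A, K8 => U]; (11) [C1, E1 => S4]. New: F2, U, S4.
Round 3: (8) [U, S4 => D2]; (14) [F2, P5 => Q39]. New: D2, Q39.
Round 4: (5) [D2, T4 => L1]. New: L1.
Round 5: (9) [L1, F2 => J]. New: J.
J first appears in round 5.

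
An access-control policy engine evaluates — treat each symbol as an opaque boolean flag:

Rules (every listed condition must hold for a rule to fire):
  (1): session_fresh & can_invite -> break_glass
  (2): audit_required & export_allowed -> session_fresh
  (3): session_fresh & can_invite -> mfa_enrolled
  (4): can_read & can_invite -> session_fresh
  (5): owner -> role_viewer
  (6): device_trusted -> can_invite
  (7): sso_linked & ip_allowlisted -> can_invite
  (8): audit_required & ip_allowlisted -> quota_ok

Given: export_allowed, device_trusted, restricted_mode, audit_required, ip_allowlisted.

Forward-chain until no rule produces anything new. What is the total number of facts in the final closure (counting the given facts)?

Round 1: (2) [audit_required & export_allowed -> session_fresh]; (6) [device_trusted -> can_invite]; (8) [audit_required & ip_allowlisted -> quota_ok]. New: session_fresh, can_invite, quota_ok.
Round 2: (1) [session_fresh & can_invite -> break_glass]; (3) [session_fresh & can_invite -> mfa_enrolled]. New: break_glass, mfa_enrolled.
Closure: {audit_required, break_glass, can_invite, device_trusted, export_allowed, ip_allowlisted, mfa_enrolled, quota_ok, restricted_mode, session_fresh} — 10 facts.

10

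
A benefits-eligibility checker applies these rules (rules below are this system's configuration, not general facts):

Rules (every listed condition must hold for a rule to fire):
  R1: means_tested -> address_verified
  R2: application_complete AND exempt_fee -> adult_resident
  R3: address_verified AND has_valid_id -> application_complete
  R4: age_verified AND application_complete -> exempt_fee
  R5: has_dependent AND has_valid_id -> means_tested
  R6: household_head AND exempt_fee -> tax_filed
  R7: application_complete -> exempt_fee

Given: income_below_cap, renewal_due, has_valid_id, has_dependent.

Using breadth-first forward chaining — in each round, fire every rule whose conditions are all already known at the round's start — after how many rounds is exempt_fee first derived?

4

Round 1 fires R5, giving means_tested.
Round 2 fires R1, giving address_verified.
Round 3 fires R3, giving application_complete.
Round 4 fires R7, giving exempt_fee.
exempt_fee first appears in round 4.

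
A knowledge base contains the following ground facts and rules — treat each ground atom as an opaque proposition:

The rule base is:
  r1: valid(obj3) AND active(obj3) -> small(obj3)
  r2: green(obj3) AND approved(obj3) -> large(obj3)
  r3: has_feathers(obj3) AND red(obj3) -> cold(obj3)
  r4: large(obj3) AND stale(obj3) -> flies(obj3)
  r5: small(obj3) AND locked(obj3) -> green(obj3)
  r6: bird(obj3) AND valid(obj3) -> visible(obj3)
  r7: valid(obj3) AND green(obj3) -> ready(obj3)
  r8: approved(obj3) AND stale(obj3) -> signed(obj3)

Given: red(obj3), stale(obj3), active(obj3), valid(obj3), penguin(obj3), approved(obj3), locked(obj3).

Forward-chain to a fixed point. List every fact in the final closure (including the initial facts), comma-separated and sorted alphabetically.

Round 1 fires r1, r8, giving small(obj3), signed(obj3).
Round 2 fires r5, giving green(obj3).
Round 3 fires r2, r7, giving large(obj3), ready(obj3).
Round 4 fires r4, giving flies(obj3).

active(obj3), approved(obj3), flies(obj3), green(obj3), large(obj3), locked(obj3), penguin(obj3), ready(obj3), red(obj3), signed(obj3), small(obj3), stale(obj3), valid(obj3)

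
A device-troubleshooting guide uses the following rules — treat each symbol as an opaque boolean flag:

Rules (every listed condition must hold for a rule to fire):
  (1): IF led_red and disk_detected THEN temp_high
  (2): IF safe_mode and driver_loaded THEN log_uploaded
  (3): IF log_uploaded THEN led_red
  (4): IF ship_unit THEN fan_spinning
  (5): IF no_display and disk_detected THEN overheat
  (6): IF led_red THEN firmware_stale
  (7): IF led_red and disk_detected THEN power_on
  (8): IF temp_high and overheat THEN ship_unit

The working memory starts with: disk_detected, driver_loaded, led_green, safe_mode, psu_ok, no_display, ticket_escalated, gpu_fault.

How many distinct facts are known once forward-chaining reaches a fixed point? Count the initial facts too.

Round 1: (2) [IF safe_mode and driver_loaded THEN log_uploaded]; (5) [IF no_display and disk_detected THEN overheat]. New: log_uploaded, overheat.
Round 2: (3) [IF log_uploaded THEN led_red]. New: led_red.
Round 3: (1) [IF led_red and disk_detected THEN temp_high]; (6) [IF led_red THEN firmware_stale]; (7) [IF led_red and disk_detected THEN power_on]. New: temp_high, firmware_stale, power_on.
Round 4: (8) [IF temp_high and overheat THEN ship_unit]. New: ship_unit.
Round 5: (4) [IF ship_unit THEN fan_spinning]. New: fan_spinning.
Closure: {disk_detected, driver_loaded, fan_spinning, firmware_stale, gpu_fault, led_green, led_red, log_uploaded, no_display, overheat, power_on, psu_ok, safe_mode, ship_unit, temp_high, ticket_escalated} — 16 facts.

16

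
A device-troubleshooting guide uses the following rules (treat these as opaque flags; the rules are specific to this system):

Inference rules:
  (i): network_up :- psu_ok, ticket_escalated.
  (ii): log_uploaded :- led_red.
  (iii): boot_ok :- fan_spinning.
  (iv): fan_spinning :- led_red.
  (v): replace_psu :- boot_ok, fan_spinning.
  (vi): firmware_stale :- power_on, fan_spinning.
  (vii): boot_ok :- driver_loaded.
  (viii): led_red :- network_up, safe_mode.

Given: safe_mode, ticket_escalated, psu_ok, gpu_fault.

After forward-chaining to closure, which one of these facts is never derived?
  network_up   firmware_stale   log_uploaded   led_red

firmware_stale

Round 1: (i) [network_up :- psu_ok, ticket_escalated.]. New: network_up.
Round 2: (viii) [led_red :- network_up, safe_mode.]. New: led_red.
Round 3: (ii) [log_uploaded :- led_red.]; (iv) [fan_spinning :- led_red.]. New: log_uploaded, fan_spinning.
Round 4: (iii) [boot_ok :- fan_spinning.]. New: boot_ok.
Round 5: (v) [replace_psu :- boot_ok, fan_spinning.]. New: replace_psu.
Derived: network_up (round 1), led_red (round 2), log_uploaded (round 3). firmware_stale never appears in any round.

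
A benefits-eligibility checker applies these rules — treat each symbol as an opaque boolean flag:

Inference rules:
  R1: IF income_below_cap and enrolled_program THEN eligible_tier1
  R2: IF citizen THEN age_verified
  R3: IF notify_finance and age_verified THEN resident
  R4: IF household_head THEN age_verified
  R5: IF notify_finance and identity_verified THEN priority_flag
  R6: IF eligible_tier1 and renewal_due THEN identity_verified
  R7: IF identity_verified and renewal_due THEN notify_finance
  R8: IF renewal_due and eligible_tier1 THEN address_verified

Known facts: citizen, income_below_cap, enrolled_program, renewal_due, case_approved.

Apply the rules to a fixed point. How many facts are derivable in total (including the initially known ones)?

[1] R1 [IF income_below_cap and enrolled_program THEN eligible_tier1]; R2 [IF citizen THEN age_verified]. ⇒ new: eligible_tier1, age_verified.
[2] R6 [IF eligible_tier1 and renewal_due THEN identity_verified]; R8 [IF renewal_due and eligible_tier1 THEN address_verified]. ⇒ new: identity_verified, address_verified.
[3] R7 [IF identity_verified and renewal_due THEN notify_finance]. ⇒ new: notify_finance.
[4] R3 [IF notify_finance and age_verified THEN resident]; R5 [IF notify_finance and identity_verified THEN priority_flag]. ⇒ new: resident, priority_flag.
Closure: {address_verified, age_verified, case_approved, citizen, eligible_tier1, enrolled_program, identity_verified, income_below_cap, notify_finance, priority_flag, renewal_due, resident} — 12 facts.

12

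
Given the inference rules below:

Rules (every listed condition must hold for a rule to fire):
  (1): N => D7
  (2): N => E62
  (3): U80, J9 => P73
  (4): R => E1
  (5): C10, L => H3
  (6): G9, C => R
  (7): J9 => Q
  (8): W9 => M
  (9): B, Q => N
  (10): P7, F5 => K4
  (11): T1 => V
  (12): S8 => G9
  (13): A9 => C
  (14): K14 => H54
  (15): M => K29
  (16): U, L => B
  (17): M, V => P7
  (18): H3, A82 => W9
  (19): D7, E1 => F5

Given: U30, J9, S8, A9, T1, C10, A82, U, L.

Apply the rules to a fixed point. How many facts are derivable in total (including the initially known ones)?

26

Round 1: (5) [C10, L => H3]; (7) [J9 => Q]; (11) [T1 => V]; (12) [S8 => G9]; (13) [A9 => C]; (16) [U, L => B]. New: H3, Q, V, G9, C, B.
Round 2: (6) [G9, C => R]; (9) [B, Q => N]; (18) [H3, A82 => W9]. New: R, N, W9.
Round 3: (1) [N => D7]; (2) [N => E62]; (4) [R => E1]; (8) [W9 => M]. New: D7, E62, E1, M.
Round 4: (15) [M => K29]; (17) [M, V => P7]; (19) [D7, E1 => F5]. New: K29, P7, F5.
Round 5: (10) [P7, F5 => K4]. New: K4.
Closure: {A82, A9, B, C, C10, D7, E1, E62, F5, G9, H3, J9, K29, K4, L, M, N, P7, Q, R, S8, T1, U, U30, V, W9} — 26 facts.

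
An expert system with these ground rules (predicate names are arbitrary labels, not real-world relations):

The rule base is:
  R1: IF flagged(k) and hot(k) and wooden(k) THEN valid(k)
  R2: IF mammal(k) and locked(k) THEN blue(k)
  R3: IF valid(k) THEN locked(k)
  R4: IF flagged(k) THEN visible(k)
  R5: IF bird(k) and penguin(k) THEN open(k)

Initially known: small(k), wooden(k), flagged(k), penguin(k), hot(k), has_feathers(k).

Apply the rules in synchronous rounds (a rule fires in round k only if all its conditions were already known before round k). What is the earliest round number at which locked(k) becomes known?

[1] R1 [IF flagged(k) and hot(k) and wooden(k) THEN valid(k)]; R4 [IF flagged(k) THEN visible(k)]. ⇒ new: valid(k), visible(k).
[2] R3 [IF valid(k) THEN locked(k)]. ⇒ new: locked(k).
locked(k) first appears in round 2.

2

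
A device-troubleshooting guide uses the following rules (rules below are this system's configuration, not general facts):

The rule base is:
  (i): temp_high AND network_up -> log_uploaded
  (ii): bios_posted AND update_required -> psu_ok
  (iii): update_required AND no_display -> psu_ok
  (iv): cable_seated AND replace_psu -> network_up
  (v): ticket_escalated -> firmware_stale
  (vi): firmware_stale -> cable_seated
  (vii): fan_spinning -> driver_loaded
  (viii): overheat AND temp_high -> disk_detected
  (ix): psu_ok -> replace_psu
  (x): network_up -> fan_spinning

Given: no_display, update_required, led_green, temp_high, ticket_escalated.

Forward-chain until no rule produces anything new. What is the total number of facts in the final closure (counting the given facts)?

13

Round 1: (iii) [update_required AND no_display -> psu_ok]; (v) [ticket_escalated -> firmware_stale]. Adds psu_ok, firmware_stale.
Round 2: (vi) [firmware_stale -> cable_seated]; (ix) [psu_ok -> replace_psu]. Adds cable_seated, replace_psu.
Round 3: (iv) [cable_seated AND replace_psu -> network_up]. Adds network_up.
Round 4: (i) [temp_high AND network_up -> log_uploaded]; (x) [network_up -> fan_spinning]. Adds log_uploaded, fan_spinning.
Round 5: (vii) [fan_spinning -> driver_loaded]. Adds driver_loaded.
Closure: {cable_seated, driver_loaded, fan_spinning, firmware_stale, led_green, log_uploaded, network_up, no_display, psu_ok, replace_psu, temp_high, ticket_escalated, update_required} — 13 facts.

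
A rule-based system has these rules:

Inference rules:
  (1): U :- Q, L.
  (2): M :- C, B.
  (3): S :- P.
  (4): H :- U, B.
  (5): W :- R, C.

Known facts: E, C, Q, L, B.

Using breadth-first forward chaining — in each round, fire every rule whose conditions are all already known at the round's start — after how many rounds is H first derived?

Round 1: (1) [U :- Q, L.]; (2) [M :- C, B.]. Adds U, M.
Round 2: (4) [H :- U, B.]. Adds H.
H first appears in round 2.

2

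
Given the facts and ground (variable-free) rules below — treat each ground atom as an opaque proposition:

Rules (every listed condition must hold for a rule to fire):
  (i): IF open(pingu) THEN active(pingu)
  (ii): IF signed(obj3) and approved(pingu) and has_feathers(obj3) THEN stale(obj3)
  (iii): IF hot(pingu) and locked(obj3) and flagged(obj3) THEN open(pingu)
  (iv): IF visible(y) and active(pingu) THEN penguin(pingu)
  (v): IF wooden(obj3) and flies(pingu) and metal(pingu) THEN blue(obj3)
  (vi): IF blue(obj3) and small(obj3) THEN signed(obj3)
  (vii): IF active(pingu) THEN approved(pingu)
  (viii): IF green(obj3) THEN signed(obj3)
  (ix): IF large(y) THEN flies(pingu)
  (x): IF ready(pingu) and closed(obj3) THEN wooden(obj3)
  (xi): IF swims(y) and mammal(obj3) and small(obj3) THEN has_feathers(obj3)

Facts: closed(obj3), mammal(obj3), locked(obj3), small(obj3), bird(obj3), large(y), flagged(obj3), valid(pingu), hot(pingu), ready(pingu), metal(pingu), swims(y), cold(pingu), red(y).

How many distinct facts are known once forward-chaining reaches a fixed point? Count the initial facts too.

23

[1] (iii) [IF hot(pingu) and locked(obj3) and flagged(obj3) THEN open(pingu)]; (ix) [IF large(y) THEN flies(pingu)]; (x) [IF ready(pingu) and closed(obj3) THEN wooden(obj3)]; (xi) [IF swims(y) and mammal(obj3) and small(obj3) THEN has_feathers(obj3)]. ⇒ new: open(pingu), flies(pingu), wooden(obj3), has_feathers(obj3).
[2] (i) [IF open(pingu) THEN active(pingu)]; (v) [IF wooden(obj3) and flies(pingu) and metal(pingu) THEN blue(obj3)]. ⇒ new: active(pingu), blue(obj3).
[3] (vi) [IF blue(obj3) and small(obj3) THEN signed(obj3)]; (vii) [IF active(pingu) THEN approved(pingu)]. ⇒ new: signed(obj3), approved(pingu).
[4] (ii) [IF signed(obj3) and approved(pingu) and has_feathers(obj3) THEN stale(obj3)]. ⇒ new: stale(obj3).
Closure: {active(pingu), approved(pingu), bird(obj3), blue(obj3), closed(obj3), cold(pingu), flagged(obj3), flies(pingu), has_feathers(obj3), hot(pingu), large(y), locked(obj3), mammal(obj3), metal(pingu), open(pingu), ready(pingu), red(y), signed(obj3), small(obj3), stale(obj3), swims(y), valid(pingu), wooden(obj3)} — 23 facts.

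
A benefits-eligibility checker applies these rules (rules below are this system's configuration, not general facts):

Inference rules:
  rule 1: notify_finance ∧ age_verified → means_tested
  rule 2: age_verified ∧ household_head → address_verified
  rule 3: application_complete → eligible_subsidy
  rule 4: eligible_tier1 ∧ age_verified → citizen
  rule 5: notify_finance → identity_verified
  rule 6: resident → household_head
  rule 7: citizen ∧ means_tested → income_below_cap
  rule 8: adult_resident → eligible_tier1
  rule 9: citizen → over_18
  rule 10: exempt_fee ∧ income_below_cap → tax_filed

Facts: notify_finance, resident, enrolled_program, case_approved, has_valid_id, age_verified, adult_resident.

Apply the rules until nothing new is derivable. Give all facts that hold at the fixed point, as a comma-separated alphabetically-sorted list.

Round 1: rule 1 [notify_finance ∧ age_verified → means_tested]; rule 5 [notify_finance → identity_verified]; rule 6 [resident → household_head]; rule 8 [adult_resident → eligible_tier1]. New: means_tested, identity_verified, household_head, eligible_tier1.
Round 2: rule 2 [age_verified ∧ household_head → address_verified]; rule 4 [eligible_tier1 ∧ age_verified → citizen]. New: address_verified, citizen.
Round 3: rule 7 [citizen ∧ means_tested → income_below_cap]; rule 9 [citizen → over_18]. New: income_below_cap, over_18.

address_verified, adult_resident, age_verified, case_approved, citizen, eligible_tier1, enrolled_program, has_valid_id, household_head, identity_verified, income_below_cap, means_tested, notify_finance, over_18, resident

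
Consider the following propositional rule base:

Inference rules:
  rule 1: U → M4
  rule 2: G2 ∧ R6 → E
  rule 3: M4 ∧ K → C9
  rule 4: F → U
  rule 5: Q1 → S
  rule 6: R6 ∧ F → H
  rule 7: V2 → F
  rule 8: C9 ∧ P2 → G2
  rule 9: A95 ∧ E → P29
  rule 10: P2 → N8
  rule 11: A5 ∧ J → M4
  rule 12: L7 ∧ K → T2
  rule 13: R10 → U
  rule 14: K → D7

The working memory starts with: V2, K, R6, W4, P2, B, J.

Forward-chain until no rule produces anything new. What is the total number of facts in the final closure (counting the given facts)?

16

Round 1: rule 7 [V2 → F]; rule 10 [P2 → N8]; rule 14 [K → D7]. New: F, N8, D7.
Round 2: rule 4 [F → U]; rule 6 [R6 ∧ F → H]. New: U, H.
Round 3: rule 1 [U → M4]. New: M4.
Round 4: rule 3 [M4 ∧ K → C9]. New: C9.
Round 5: rule 8 [C9 ∧ P2 → G2]. New: G2.
Round 6: rule 2 [G2 ∧ R6 → E]. New: E.
Closure: {B, C9, D7, E, F, G2, H, J, K, M4, N8, P2, R6, U, V2, W4} — 16 facts.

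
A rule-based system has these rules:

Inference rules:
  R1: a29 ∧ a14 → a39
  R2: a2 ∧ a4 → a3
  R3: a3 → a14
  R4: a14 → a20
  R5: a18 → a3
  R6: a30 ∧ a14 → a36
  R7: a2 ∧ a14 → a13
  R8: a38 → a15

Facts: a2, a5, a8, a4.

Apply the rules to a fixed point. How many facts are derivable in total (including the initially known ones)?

8

[1] R2 [a2 ∧ a4 → a3]. ⇒ new: a3.
[2] R3 [a3 → a14]. ⇒ new: a14.
[3] R4 [a14 → a20]; R7 [a2 ∧ a14 → a13]. ⇒ new: a20, a13.
Closure: {a13, a14, a2, a20, a3, a4, a5, a8} — 8 facts.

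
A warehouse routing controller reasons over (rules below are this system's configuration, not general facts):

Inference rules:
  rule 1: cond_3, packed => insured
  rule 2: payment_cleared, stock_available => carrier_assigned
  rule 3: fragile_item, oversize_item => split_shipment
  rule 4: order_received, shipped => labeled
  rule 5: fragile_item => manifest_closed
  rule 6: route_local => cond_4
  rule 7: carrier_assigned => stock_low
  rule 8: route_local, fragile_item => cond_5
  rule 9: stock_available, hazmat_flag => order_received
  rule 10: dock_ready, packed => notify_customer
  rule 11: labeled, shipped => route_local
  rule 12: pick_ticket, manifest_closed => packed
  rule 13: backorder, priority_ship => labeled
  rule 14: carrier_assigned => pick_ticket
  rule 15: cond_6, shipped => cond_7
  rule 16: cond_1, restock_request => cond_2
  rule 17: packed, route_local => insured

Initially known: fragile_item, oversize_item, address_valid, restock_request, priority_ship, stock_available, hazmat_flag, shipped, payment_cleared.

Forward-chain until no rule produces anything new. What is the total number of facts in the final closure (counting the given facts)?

Round 1: rule 2 [payment_cleared, stock_available => carrier_assigned]; rule 3 [fragile_item, oversize_item => split_shipment]; rule 5 [fragile_item => manifest_closed]; rule 9 [stock_available, hazmat_flag => order_received]. Adds carrier_assigned, split_shipment, manifest_closed, order_received.
Round 2: rule 4 [order_received, shipped => labeled]; rule 7 [carrier_assigned => stock_low]; rule 14 [carrier_assigned => pick_ticket]. Adds labeled, stock_low, pick_ticket.
Round 3: rule 11 [labeled, shipped => route_local]; rule 12 [pick_ticket, manifest_closed => packed]. Adds route_local, packed.
Round 4: rule 6 [route_local => cond_4]; rule 8 [route_local, fragile_item => cond_5]; rule 17 [packed, route_local => insured]. Adds cond_4, cond_5, insured.
Closure: {address_valid, carrier_assigned, cond_4, cond_5, fragile_item, hazmat_flag, insured, labeled, manifest_closed, order_received, oversize_item, packed, payment_cleared, pick_ticket, priority_ship, restock_request, route_local, shipped, split_shipment, stock_available, stock_low} — 21 facts.

21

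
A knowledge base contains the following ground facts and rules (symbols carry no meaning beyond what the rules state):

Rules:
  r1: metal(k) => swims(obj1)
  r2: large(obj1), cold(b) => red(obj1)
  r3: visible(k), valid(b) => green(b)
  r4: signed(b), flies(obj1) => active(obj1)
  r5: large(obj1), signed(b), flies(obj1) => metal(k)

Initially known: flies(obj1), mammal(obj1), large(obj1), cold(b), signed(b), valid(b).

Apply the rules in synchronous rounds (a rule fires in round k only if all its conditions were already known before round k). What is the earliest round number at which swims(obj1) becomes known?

Round 1 — r2, r4, r5, derive red(obj1), active(obj1), metal(k).
Round 2 — r1, derive swims(obj1).
swims(obj1) first appears in round 2.

2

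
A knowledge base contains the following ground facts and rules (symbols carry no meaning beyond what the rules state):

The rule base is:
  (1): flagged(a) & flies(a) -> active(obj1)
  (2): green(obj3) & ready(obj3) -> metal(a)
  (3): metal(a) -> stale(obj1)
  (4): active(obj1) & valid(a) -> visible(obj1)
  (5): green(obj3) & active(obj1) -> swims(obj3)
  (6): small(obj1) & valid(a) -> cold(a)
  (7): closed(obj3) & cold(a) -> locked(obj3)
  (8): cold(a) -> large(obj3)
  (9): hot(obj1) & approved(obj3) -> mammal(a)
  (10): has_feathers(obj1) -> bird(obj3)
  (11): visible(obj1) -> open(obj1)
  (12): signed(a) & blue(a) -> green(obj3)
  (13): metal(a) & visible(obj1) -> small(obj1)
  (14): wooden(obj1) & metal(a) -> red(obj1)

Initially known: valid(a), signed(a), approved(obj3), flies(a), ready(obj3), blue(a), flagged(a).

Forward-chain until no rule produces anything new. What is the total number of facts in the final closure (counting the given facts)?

Round 1 fires (1), (12), giving active(obj1), green(obj3).
Round 2 fires (2), (4), (5), giving metal(a), visible(obj1), swims(obj3).
Round 3 fires (3), (11), (13), giving stale(obj1), open(obj1), small(obj1).
Round 4 fires (6), giving cold(a).
Round 5 fires (8), giving large(obj3).
Closure: {active(obj1), approved(obj3), blue(a), cold(a), flagged(a), flies(a), green(obj3), large(obj3), metal(a), open(obj1), ready(obj3), signed(a), small(obj1), stale(obj1), swims(obj3), valid(a), visible(obj1)} — 17 facts.

17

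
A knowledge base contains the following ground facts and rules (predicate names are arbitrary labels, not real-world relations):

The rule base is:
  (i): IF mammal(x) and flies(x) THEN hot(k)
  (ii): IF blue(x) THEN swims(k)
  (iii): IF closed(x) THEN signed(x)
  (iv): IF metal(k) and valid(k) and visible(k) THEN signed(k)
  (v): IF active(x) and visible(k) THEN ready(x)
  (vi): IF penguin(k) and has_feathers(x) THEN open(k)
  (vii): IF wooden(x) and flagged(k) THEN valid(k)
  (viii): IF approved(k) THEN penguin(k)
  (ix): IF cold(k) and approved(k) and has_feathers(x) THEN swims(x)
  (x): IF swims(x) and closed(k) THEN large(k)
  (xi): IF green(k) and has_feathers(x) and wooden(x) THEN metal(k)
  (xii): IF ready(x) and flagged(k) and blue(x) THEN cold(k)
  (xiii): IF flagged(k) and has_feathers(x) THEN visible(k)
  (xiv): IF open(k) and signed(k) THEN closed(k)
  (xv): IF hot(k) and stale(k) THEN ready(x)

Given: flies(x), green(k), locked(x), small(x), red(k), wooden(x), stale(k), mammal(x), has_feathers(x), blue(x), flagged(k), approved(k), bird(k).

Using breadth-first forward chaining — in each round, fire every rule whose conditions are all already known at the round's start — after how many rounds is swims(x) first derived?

Round 1: (i) [IF mammal(x) and flies(x) THEN hot(k)]; (ii) [IF blue(x) THEN swims(k)]; (vii) [IF wooden(x) and flagged(k) THEN valid(k)]; (viii) [IF approved(k) THEN penguin(k)]; (xi) [IF green(k) and has_feathers(x) and wooden(x) THEN metal(k)]; (xiii) [IF flagged(k) and has_feathers(x) THEN visible(k)]. New: hot(k), swims(k), valid(k), penguin(k), metal(k), visible(k).
Round 2: (iv) [IF metal(k) and valid(k) and visible(k) THEN signed(k)]; (vi) [IF penguin(k) and has_feathers(x) THEN open(k)]; (xv) [IF hot(k) and stale(k) THEN ready(x)]. New: signed(k), open(k), ready(x).
Round 3: (xii) [IF ready(x) and flagged(k) and blue(x) THEN cold(k)]; (xiv) [IF open(k) and signed(k) THEN closed(k)]. New: cold(k), closed(k).
Round 4: (ix) [IF cold(k) and approved(k) and has_feathers(x) THEN swims(x)]. New: swims(x).
swims(x) first appears in round 4.

4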